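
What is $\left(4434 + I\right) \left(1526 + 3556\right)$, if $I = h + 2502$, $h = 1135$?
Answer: $41016822$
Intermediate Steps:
$I = 3637$ ($I = 1135 + 2502 = 3637$)
$\left(4434 + I\right) \left(1526 + 3556\right) = \left(4434 + 3637\right) \left(1526 + 3556\right) = 8071 \cdot 5082 = 41016822$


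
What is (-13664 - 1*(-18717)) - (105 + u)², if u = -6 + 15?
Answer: -7943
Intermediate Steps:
u = 9
(-13664 - 1*(-18717)) - (105 + u)² = (-13664 - 1*(-18717)) - (105 + 9)² = (-13664 + 18717) - 1*114² = 5053 - 1*12996 = 5053 - 12996 = -7943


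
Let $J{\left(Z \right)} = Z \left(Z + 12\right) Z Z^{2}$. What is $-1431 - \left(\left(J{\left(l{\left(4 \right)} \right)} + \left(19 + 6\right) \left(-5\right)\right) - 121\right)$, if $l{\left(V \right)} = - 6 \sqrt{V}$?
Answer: $-1185$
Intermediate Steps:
$J{\left(Z \right)} = Z^{4} \left(12 + Z\right)$ ($J{\left(Z \right)} = Z \left(12 + Z\right) Z Z^{2} = Z^{2} \left(12 + Z\right) Z^{2} = Z^{4} \left(12 + Z\right)$)
$-1431 - \left(\left(J{\left(l{\left(4 \right)} \right)} + \left(19 + 6\right) \left(-5\right)\right) - 121\right) = -1431 - \left(\left(\left(- 6 \sqrt{4}\right)^{4} \left(12 - 6 \sqrt{4}\right) + \left(19 + 6\right) \left(-5\right)\right) - 121\right) = -1431 - \left(\left(\left(\left(-6\right) 2\right)^{4} \left(12 - 12\right) + 25 \left(-5\right)\right) - 121\right) = -1431 - \left(\left(\left(-12\right)^{4} \left(12 - 12\right) - 125\right) - 121\right) = -1431 - \left(\left(20736 \cdot 0 - 125\right) - 121\right) = -1431 - \left(\left(0 - 125\right) - 121\right) = -1431 - \left(-125 - 121\right) = -1431 - -246 = -1431 + 246 = -1185$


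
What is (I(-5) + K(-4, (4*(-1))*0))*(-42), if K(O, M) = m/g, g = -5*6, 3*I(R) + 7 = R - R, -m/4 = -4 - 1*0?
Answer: 602/5 ≈ 120.40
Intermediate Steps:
m = 16 (m = -4*(-4 - 1*0) = -4*(-4 + 0) = -4*(-4) = 16)
I(R) = -7/3 (I(R) = -7/3 + (R - R)/3 = -7/3 + (⅓)*0 = -7/3 + 0 = -7/3)
g = -30
K(O, M) = -8/15 (K(O, M) = 16/(-30) = 16*(-1/30) = -8/15)
(I(-5) + K(-4, (4*(-1))*0))*(-42) = (-7/3 - 8/15)*(-42) = -43/15*(-42) = 602/5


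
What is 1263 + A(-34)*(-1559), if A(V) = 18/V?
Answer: 35502/17 ≈ 2088.4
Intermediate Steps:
1263 + A(-34)*(-1559) = 1263 + (18/(-34))*(-1559) = 1263 + (18*(-1/34))*(-1559) = 1263 - 9/17*(-1559) = 1263 + 14031/17 = 35502/17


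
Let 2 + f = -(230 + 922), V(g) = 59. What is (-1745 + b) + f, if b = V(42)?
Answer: -2840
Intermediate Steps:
b = 59
f = -1154 (f = -2 - (230 + 922) = -2 - 1*1152 = -2 - 1152 = -1154)
(-1745 + b) + f = (-1745 + 59) - 1154 = -1686 - 1154 = -2840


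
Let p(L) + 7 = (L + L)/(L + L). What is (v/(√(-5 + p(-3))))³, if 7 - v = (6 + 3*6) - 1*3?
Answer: -2744*I*√11/121 ≈ -75.213*I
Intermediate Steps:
v = -14 (v = 7 - ((6 + 3*6) - 1*3) = 7 - ((6 + 18) - 3) = 7 - (24 - 3) = 7 - 1*21 = 7 - 21 = -14)
p(L) = -6 (p(L) = -7 + (L + L)/(L + L) = -7 + (2*L)/((2*L)) = -7 + (2*L)*(1/(2*L)) = -7 + 1 = -6)
(v/(√(-5 + p(-3))))³ = (-14/√(-5 - 6))³ = (-14*(-I*√11/11))³ = (-(-14)*I*√11/11)³ = (14*I*√11/11)³ = -2744*I*√11/121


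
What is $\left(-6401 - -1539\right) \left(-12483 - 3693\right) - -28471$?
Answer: $78676183$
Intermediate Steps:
$\left(-6401 - -1539\right) \left(-12483 - 3693\right) - -28471 = \left(-6401 + \left(-9640 + 11179\right)\right) \left(-16176\right) + 28471 = \left(-6401 + 1539\right) \left(-16176\right) + 28471 = \left(-4862\right) \left(-16176\right) + 28471 = 78647712 + 28471 = 78676183$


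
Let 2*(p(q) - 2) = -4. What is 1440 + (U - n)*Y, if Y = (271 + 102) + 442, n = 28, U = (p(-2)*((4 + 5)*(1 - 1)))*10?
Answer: -21380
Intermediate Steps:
p(q) = 0 (p(q) = 2 + (½)*(-4) = 2 - 2 = 0)
U = 0 (U = (0*((4 + 5)*(1 - 1)))*10 = (0*(9*0))*10 = (0*0)*10 = 0*10 = 0)
Y = 815 (Y = 373 + 442 = 815)
1440 + (U - n)*Y = 1440 + (0 - 1*28)*815 = 1440 + (0 - 28)*815 = 1440 - 28*815 = 1440 - 22820 = -21380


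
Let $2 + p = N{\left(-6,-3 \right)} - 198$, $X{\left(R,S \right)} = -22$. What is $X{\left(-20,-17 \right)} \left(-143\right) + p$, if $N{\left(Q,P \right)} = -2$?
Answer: $2944$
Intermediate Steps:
$p = -202$ ($p = -2 - 200 = -202$)
$X{\left(-20,-17 \right)} \left(-143\right) + p = \left(-22\right) \left(-143\right) - 202 = 3146 - 202 = 2944$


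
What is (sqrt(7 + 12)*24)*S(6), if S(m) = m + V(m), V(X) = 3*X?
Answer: 576*sqrt(19) ≈ 2510.7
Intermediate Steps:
S(m) = 4*m (S(m) = m + 3*m = 4*m)
(sqrt(7 + 12)*24)*S(6) = (sqrt(7 + 12)*24)*(4*6) = (sqrt(19)*24)*24 = (24*sqrt(19))*24 = 576*sqrt(19)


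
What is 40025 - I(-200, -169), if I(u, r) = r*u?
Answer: 6225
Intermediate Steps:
40025 - I(-200, -169) = 40025 - (-169)*(-200) = 40025 - 1*33800 = 40025 - 33800 = 6225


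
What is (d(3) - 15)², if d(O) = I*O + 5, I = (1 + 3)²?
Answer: 1444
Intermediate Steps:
I = 16 (I = 4² = 16)
d(O) = 5 + 16*O (d(O) = 16*O + 5 = 5 + 16*O)
(d(3) - 15)² = ((5 + 16*3) - 15)² = ((5 + 48) - 15)² = (53 - 15)² = 38² = 1444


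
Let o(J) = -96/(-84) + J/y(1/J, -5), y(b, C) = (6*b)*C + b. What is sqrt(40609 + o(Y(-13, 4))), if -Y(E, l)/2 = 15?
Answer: 11*sqrt(13820037)/203 ≈ 201.44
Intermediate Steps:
Y(E, l) = -30 (Y(E, l) = -2*15 = -30)
y(b, C) = b + 6*C*b (y(b, C) = 6*C*b + b = b + 6*C*b)
o(J) = 8/7 - J**2/29 (o(J) = -96/(-84) + J/(((1 + 6*(-5))/J)) = -96*(-1/84) + J/(((1 - 30)/J)) = 8/7 + J/((-29/J)) = 8/7 + J*(-J/29) = 8/7 - J**2/29)
sqrt(40609 + o(Y(-13, 4))) = sqrt(40609 + (8/7 - 1/29*(-30)**2)) = sqrt(40609 + (8/7 - 1/29*900)) = sqrt(40609 + (8/7 - 900/29)) = sqrt(40609 - 6068/203) = sqrt(8237559/203) = 11*sqrt(13820037)/203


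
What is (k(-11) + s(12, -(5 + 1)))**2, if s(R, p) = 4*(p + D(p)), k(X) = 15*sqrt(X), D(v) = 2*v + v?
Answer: 6741 - 2880*I*sqrt(11) ≈ 6741.0 - 9551.9*I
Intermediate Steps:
D(v) = 3*v
s(R, p) = 16*p (s(R, p) = 4*(p + 3*p) = 4*(4*p) = 16*p)
(k(-11) + s(12, -(5 + 1)))**2 = (15*sqrt(-11) + 16*(-(5 + 1)))**2 = (15*(I*sqrt(11)) + 16*(-1*6))**2 = (15*I*sqrt(11) + 16*(-6))**2 = (15*I*sqrt(11) - 96)**2 = (-96 + 15*I*sqrt(11))**2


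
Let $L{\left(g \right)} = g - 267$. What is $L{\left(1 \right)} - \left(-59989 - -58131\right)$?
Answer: $1592$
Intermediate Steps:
$L{\left(g \right)} = -267 + g$ ($L{\left(g \right)} = g - 267 = -267 + g$)
$L{\left(1 \right)} - \left(-59989 - -58131\right) = \left(-267 + 1\right) - \left(-59989 - -58131\right) = -266 - \left(-59989 + 58131\right) = -266 - -1858 = -266 + 1858 = 1592$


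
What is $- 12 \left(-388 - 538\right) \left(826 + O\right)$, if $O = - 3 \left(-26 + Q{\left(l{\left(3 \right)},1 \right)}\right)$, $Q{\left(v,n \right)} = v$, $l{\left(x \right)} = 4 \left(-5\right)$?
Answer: $10711968$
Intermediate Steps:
$l{\left(x \right)} = -20$
$O = 138$ ($O = - 3 \left(-26 - 20\right) = \left(-3\right) \left(-46\right) = 138$)
$- 12 \left(-388 - 538\right) \left(826 + O\right) = - 12 \left(-388 - 538\right) \left(826 + 138\right) = - 12 \left(-388 - 538\right) 964 = - 12 \left(\left(-926\right) 964\right) = \left(-12\right) \left(-892664\right) = 10711968$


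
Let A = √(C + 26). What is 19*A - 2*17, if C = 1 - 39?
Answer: -34 + 38*I*√3 ≈ -34.0 + 65.818*I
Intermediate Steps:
C = -38
A = 2*I*√3 (A = √(-38 + 26) = √(-12) = 2*I*√3 ≈ 3.4641*I)
19*A - 2*17 = 19*(2*I*√3) - 2*17 = 38*I*√3 - 34 = -34 + 38*I*√3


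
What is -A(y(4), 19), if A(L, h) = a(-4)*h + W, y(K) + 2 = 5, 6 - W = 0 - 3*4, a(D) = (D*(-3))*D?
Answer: 894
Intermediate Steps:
a(D) = -3*D² (a(D) = (-3*D)*D = -3*D²)
W = 18 (W = 6 - (0 - 3*4) = 6 - (0 - 12) = 6 - 1*(-12) = 6 + 12 = 18)
y(K) = 3 (y(K) = -2 + 5 = 3)
A(L, h) = 18 - 48*h (A(L, h) = (-3*(-4)²)*h + 18 = (-3*16)*h + 18 = -48*h + 18 = 18 - 48*h)
-A(y(4), 19) = -(18 - 48*19) = -(18 - 912) = -1*(-894) = 894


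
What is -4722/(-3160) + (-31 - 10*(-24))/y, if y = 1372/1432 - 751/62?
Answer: -843124801/48899420 ≈ -17.242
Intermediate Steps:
y = -61898/5549 (y = 1372*(1/1432) - 751*1/62 = 343/358 - 751/62 = -61898/5549 ≈ -11.155)
-4722/(-3160) + (-31 - 10*(-24))/y = -4722/(-3160) + (-31 - 10*(-24))/(-61898/5549) = -4722*(-1/3160) + (-31 + 240)*(-5549/61898) = 2361/1580 + 209*(-5549/61898) = 2361/1580 - 1159741/61898 = -843124801/48899420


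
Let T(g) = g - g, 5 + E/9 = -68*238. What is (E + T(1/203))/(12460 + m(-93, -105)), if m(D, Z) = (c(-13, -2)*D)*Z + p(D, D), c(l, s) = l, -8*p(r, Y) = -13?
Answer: 129512/101763 ≈ 1.2727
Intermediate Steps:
E = -145701 (E = -45 + 9*(-68*238) = -45 + 9*(-16184) = -45 - 145656 = -145701)
p(r, Y) = 13/8 (p(r, Y) = -1/8*(-13) = 13/8)
m(D, Z) = 13/8 - 13*D*Z (m(D, Z) = (-13*D)*Z + 13/8 = -13*D*Z + 13/8 = 13/8 - 13*D*Z)
T(g) = 0
(E + T(1/203))/(12460 + m(-93, -105)) = (-145701 + 0)/(12460 + (13/8 - 13*(-93)*(-105))) = -145701/(12460 + (13/8 - 126945)) = -145701/(12460 - 1015547/8) = -145701/(-915867/8) = -145701*(-8/915867) = 129512/101763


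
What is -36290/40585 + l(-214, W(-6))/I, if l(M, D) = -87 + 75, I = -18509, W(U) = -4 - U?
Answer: -134240918/150237553 ≈ -0.89352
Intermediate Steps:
l(M, D) = -12
-36290/40585 + l(-214, W(-6))/I = -36290/40585 - 12/(-18509) = -36290*1/40585 - 12*(-1/18509) = -7258/8117 + 12/18509 = -134240918/150237553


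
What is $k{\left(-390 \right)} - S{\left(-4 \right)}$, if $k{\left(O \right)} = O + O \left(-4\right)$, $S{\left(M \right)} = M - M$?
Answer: $1170$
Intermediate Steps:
$S{\left(M \right)} = 0$
$k{\left(O \right)} = - 3 O$ ($k{\left(O \right)} = O - 4 O = - 3 O$)
$k{\left(-390 \right)} - S{\left(-4 \right)} = \left(-3\right) \left(-390\right) - 0 = 1170 + 0 = 1170$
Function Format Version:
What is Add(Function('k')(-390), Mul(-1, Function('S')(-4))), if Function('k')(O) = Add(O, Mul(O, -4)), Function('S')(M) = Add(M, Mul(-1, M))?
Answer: 1170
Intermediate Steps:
Function('S')(M) = 0
Function('k')(O) = Mul(-3, O) (Function('k')(O) = Add(O, Mul(-4, O)) = Mul(-3, O))
Add(Function('k')(-390), Mul(-1, Function('S')(-4))) = Add(Mul(-3, -390), Mul(-1, 0)) = Add(1170, 0) = 1170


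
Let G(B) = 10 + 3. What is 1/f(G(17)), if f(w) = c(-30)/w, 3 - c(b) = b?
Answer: 13/33 ≈ 0.39394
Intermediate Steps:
G(B) = 13
c(b) = 3 - b
f(w) = 33/w (f(w) = (3 - 1*(-30))/w = (3 + 30)/w = 33/w)
1/f(G(17)) = 1/(33/13) = 13/33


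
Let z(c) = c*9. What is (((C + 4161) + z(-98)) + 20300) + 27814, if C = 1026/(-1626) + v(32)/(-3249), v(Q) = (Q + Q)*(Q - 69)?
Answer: 45250543396/880479 ≈ 51393.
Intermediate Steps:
z(c) = 9*c
v(Q) = 2*Q*(-69 + Q) (v(Q) = (2*Q)*(-69 + Q) = 2*Q*(-69 + Q))
C = 86149/880479 (C = 1026/(-1626) + (2*32*(-69 + 32))/(-3249) = 1026*(-1/1626) + (2*32*(-37))*(-1/3249) = -171/271 - 2368*(-1/3249) = -171/271 + 2368/3249 = 86149/880479 ≈ 0.097843)
(((C + 4161) + z(-98)) + 20300) + 27814 = (((86149/880479 + 4161) + 9*(-98)) + 20300) + 27814 = ((3663759268/880479 - 882) + 20300) + 27814 = (2887176790/880479 + 20300) + 27814 = 20760900490/880479 + 27814 = 45250543396/880479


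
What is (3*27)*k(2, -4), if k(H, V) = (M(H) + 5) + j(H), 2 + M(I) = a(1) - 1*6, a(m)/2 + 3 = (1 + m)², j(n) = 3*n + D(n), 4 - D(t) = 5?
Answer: 324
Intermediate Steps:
D(t) = -1 (D(t) = 4 - 1*5 = 4 - 5 = -1)
j(n) = -1 + 3*n (j(n) = 3*n - 1 = -1 + 3*n)
a(m) = -6 + 2*(1 + m)²
M(I) = -6 (M(I) = -2 + ((-6 + 2*(1 + 1)²) - 1*6) = -2 + ((-6 + 2*2²) - 6) = -2 + ((-6 + 2*4) - 6) = -2 + ((-6 + 8) - 6) = -2 + (2 - 6) = -2 - 4 = -6)
k(H, V) = -2 + 3*H (k(H, V) = (-6 + 5) + (-1 + 3*H) = -1 + (-1 + 3*H) = -2 + 3*H)
(3*27)*k(2, -4) = (3*27)*(-2 + 3*2) = 81*(-2 + 6) = 81*4 = 324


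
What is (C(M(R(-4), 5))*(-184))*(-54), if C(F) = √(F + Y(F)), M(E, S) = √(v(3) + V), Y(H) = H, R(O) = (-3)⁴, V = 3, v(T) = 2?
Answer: 9936*√2*5^(¼) ≈ 21012.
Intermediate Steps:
R(O) = 81
M(E, S) = √5 (M(E, S) = √(2 + 3) = √5)
C(F) = √2*√F (C(F) = √(F + F) = √(2*F) = √2*√F)
(C(M(R(-4), 5))*(-184))*(-54) = ((√2*√(√5))*(-184))*(-54) = ((√2*5^(¼))*(-184))*(-54) = -184*√2*5^(¼)*(-54) = 9936*√2*5^(¼)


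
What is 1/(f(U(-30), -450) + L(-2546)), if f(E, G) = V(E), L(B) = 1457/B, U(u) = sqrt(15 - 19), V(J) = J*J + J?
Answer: -29637986/161441345 - 12964232*I/161441345 ≈ -0.18358 - 0.080303*I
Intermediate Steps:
V(J) = J + J**2 (V(J) = J**2 + J = J + J**2)
U(u) = 2*I (U(u) = sqrt(-4) = 2*I)
f(E, G) = E*(1 + E)
1/(f(U(-30), -450) + L(-2546)) = 1/((2*I)*(1 + 2*I) + 1457/(-2546)) = 1/(2*I*(1 + 2*I) + 1457*(-1/2546)) = 1/(2*I*(1 + 2*I) - 1457/2546) = 1/(-1457/2546 + 2*I*(1 + 2*I))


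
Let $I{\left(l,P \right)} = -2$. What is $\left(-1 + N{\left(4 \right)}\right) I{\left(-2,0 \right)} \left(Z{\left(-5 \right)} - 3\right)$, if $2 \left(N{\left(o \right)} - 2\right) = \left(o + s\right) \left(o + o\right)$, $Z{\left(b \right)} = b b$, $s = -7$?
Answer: $484$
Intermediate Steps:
$Z{\left(b \right)} = b^{2}$
$N{\left(o \right)} = 2 + o \left(-7 + o\right)$ ($N{\left(o \right)} = 2 + \frac{\left(o - 7\right) \left(o + o\right)}{2} = 2 + \frac{\left(-7 + o\right) 2 o}{2} = 2 + \frac{2 o \left(-7 + o\right)}{2} = 2 + o \left(-7 + o\right)$)
$\left(-1 + N{\left(4 \right)}\right) I{\left(-2,0 \right)} \left(Z{\left(-5 \right)} - 3\right) = \left(-1 + \left(2 + 4^{2} - 28\right)\right) \left(- 2 \left(\left(-5\right)^{2} - 3\right)\right) = \left(-1 + \left(2 + 16 - 28\right)\right) \left(- 2 \left(25 - 3\right)\right) = \left(-1 - 10\right) \left(\left(-2\right) 22\right) = \left(-11\right) \left(-44\right) = 484$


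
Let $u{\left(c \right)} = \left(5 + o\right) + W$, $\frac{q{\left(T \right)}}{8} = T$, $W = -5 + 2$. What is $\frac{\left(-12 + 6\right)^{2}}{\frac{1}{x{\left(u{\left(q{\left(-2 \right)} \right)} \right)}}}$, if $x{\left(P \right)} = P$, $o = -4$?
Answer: $-72$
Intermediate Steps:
$W = -3$
$q{\left(T \right)} = 8 T$
$u{\left(c \right)} = -2$ ($u{\left(c \right)} = \left(5 - 4\right) - 3 = 1 - 3 = -2$)
$\frac{\left(-12 + 6\right)^{2}}{\frac{1}{x{\left(u{\left(q{\left(-2 \right)} \right)} \right)}}} = \frac{\left(-12 + 6\right)^{2}}{\frac{1}{-2}} = \frac{\left(-6\right)^{2}}{- \frac{1}{2}} = 36 \left(-2\right) = -72$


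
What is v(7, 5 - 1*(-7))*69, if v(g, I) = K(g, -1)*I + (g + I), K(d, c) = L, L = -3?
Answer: -1173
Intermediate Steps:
K(d, c) = -3
v(g, I) = g - 2*I (v(g, I) = -3*I + (g + I) = -3*I + (I + g) = g - 2*I)
v(7, 5 - 1*(-7))*69 = (7 - 2*(5 - 1*(-7)))*69 = (7 - 2*(5 + 7))*69 = (7 - 2*12)*69 = (7 - 24)*69 = -17*69 = -1173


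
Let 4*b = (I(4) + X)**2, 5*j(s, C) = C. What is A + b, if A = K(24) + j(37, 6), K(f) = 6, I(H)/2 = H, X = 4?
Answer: 216/5 ≈ 43.200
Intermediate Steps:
I(H) = 2*H
j(s, C) = C/5
A = 36/5 (A = 6 + (1/5)*6 = 6 + 6/5 = 36/5 ≈ 7.2000)
b = 36 (b = (2*4 + 4)**2/4 = (8 + 4)**2/4 = (1/4)*12**2 = (1/4)*144 = 36)
A + b = 36/5 + 36 = 216/5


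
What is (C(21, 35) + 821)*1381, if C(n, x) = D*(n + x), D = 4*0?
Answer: 1133801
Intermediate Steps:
D = 0
C(n, x) = 0 (C(n, x) = 0*(n + x) = 0)
(C(21, 35) + 821)*1381 = (0 + 821)*1381 = 821*1381 = 1133801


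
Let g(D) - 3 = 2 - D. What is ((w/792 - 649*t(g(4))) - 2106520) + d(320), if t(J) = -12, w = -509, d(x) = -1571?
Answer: -1663440485/792 ≈ -2.1003e+6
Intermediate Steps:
g(D) = 5 - D (g(D) = 3 + (2 - D) = 5 - D)
((w/792 - 649*t(g(4))) - 2106520) + d(320) = ((-509/792 - 649*(-12)) - 2106520) - 1571 = ((-509*1/792 + 7788) - 2106520) - 1571 = ((-509/792 + 7788) - 2106520) - 1571 = (6167587/792 - 2106520) - 1571 = -1662196253/792 - 1571 = -1663440485/792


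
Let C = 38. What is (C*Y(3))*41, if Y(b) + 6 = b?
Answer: -4674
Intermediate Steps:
Y(b) = -6 + b
(C*Y(3))*41 = (38*(-6 + 3))*41 = (38*(-3))*41 = -114*41 = -4674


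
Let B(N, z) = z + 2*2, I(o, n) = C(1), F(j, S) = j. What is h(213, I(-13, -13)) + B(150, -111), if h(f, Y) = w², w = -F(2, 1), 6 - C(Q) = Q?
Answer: -103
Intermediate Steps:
C(Q) = 6 - Q
I(o, n) = 5 (I(o, n) = 6 - 1*1 = 6 - 1 = 5)
B(N, z) = 4 + z (B(N, z) = z + 4 = 4 + z)
w = -2 (w = -1*2 = -2)
h(f, Y) = 4 (h(f, Y) = (-2)² = 4)
h(213, I(-13, -13)) + B(150, -111) = 4 + (4 - 111) = 4 - 107 = -103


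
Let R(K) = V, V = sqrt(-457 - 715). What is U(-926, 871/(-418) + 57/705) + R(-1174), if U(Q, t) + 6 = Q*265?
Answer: -245396 + 2*I*sqrt(293) ≈ -2.454e+5 + 34.234*I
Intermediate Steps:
U(Q, t) = -6 + 265*Q (U(Q, t) = -6 + Q*265 = -6 + 265*Q)
V = 2*I*sqrt(293) (V = sqrt(-1172) = 2*I*sqrt(293) ≈ 34.234*I)
R(K) = 2*I*sqrt(293)
U(-926, 871/(-418) + 57/705) + R(-1174) = (-6 + 265*(-926)) + 2*I*sqrt(293) = (-6 - 245390) + 2*I*sqrt(293) = -245396 + 2*I*sqrt(293)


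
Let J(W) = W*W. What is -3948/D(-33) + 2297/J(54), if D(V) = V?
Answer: 3862723/32076 ≈ 120.42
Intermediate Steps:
J(W) = W**2
-3948/D(-33) + 2297/J(54) = -3948/(-33) + 2297/(54**2) = -3948*(-1/33) + 2297/2916 = 1316/11 + 2297*(1/2916) = 1316/11 + 2297/2916 = 3862723/32076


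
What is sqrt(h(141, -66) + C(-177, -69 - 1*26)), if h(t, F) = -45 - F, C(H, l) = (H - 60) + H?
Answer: I*sqrt(393) ≈ 19.824*I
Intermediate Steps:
C(H, l) = -60 + 2*H (C(H, l) = (-60 + H) + H = -60 + 2*H)
sqrt(h(141, -66) + C(-177, -69 - 1*26)) = sqrt((-45 - 1*(-66)) + (-60 + 2*(-177))) = sqrt((-45 + 66) + (-60 - 354)) = sqrt(21 - 414) = sqrt(-393) = I*sqrt(393)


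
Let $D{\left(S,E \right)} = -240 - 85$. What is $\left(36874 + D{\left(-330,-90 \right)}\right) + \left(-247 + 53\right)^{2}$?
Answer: $74185$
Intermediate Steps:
$D{\left(S,E \right)} = -325$
$\left(36874 + D{\left(-330,-90 \right)}\right) + \left(-247 + 53\right)^{2} = \left(36874 - 325\right) + \left(-247 + 53\right)^{2} = 36549 + \left(-194\right)^{2} = 36549 + 37636 = 74185$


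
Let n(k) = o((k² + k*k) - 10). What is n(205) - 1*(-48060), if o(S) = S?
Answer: 132100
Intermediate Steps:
n(k) = -10 + 2*k² (n(k) = (k² + k*k) - 10 = (k² + k²) - 10 = 2*k² - 10 = -10 + 2*k²)
n(205) - 1*(-48060) = (-10 + 2*205²) - 1*(-48060) = (-10 + 2*42025) + 48060 = (-10 + 84050) + 48060 = 84040 + 48060 = 132100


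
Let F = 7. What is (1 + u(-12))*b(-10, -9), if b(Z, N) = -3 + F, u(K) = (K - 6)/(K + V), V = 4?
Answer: 13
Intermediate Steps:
u(K) = (-6 + K)/(4 + K) (u(K) = (K - 6)/(K + 4) = (-6 + K)/(4 + K))
b(Z, N) = 4 (b(Z, N) = -3 + 7 = 4)
(1 + u(-12))*b(-10, -9) = (1 + (-6 - 12)/(4 - 12))*4 = (1 - 18/(-8))*4 = (1 - ⅛*(-18))*4 = (1 + 9/4)*4 = (13/4)*4 = 13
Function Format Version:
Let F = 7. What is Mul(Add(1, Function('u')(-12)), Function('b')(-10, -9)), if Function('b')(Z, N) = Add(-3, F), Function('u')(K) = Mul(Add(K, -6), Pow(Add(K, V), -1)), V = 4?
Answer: 13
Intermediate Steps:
Function('u')(K) = Mul(Pow(Add(4, K), -1), Add(-6, K)) (Function('u')(K) = Mul(Add(K, -6), Pow(Add(K, 4), -1)) = Mul(Add(-6, K), Pow(Add(4, K), -1)) = Mul(Pow(Add(4, K), -1), Add(-6, K)))
Function('b')(Z, N) = 4 (Function('b')(Z, N) = Add(-3, 7) = 4)
Mul(Add(1, Function('u')(-12)), Function('b')(-10, -9)) = Mul(Add(1, Mul(Pow(Add(4, -12), -1), Add(-6, -12))), 4) = Mul(Add(1, Mul(Pow(-8, -1), -18)), 4) = Mul(Add(1, Mul(Rational(-1, 8), -18)), 4) = Mul(Add(1, Rational(9, 4)), 4) = Mul(Rational(13, 4), 4) = 13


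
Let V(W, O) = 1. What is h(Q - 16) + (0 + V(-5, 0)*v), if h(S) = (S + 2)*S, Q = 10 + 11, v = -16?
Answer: 19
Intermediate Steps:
Q = 21
h(S) = S*(2 + S) (h(S) = (2 + S)*S = S*(2 + S))
h(Q - 16) + (0 + V(-5, 0)*v) = (21 - 16)*(2 + (21 - 16)) + (0 + 1*(-16)) = 5*(2 + 5) + (0 - 16) = 5*7 - 16 = 35 - 16 = 19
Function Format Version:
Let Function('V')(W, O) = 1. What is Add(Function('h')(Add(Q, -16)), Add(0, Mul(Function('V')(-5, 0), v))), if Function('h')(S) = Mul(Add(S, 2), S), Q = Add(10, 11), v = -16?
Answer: 19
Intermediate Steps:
Q = 21
Function('h')(S) = Mul(S, Add(2, S)) (Function('h')(S) = Mul(Add(2, S), S) = Mul(S, Add(2, S)))
Add(Function('h')(Add(Q, -16)), Add(0, Mul(Function('V')(-5, 0), v))) = Add(Mul(Add(21, -16), Add(2, Add(21, -16))), Add(0, Mul(1, -16))) = Add(Mul(5, Add(2, 5)), Add(0, -16)) = Add(Mul(5, 7), -16) = Add(35, -16) = 19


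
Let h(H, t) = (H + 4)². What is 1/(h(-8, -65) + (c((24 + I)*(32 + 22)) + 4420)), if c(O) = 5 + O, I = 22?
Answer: 1/6925 ≈ 0.00014440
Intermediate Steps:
h(H, t) = (4 + H)²
1/(h(-8, -65) + (c((24 + I)*(32 + 22)) + 4420)) = 1/((4 - 8)² + ((5 + (24 + 22)*(32 + 22)) + 4420)) = 1/((-4)² + ((5 + 46*54) + 4420)) = 1/(16 + ((5 + 2484) + 4420)) = 1/(16 + (2489 + 4420)) = 1/(16 + 6909) = 1/6925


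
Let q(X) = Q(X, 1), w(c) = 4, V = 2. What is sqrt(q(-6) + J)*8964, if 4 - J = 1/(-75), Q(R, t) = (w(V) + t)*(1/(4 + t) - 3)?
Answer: 2988*I*sqrt(2247)/5 ≈ 28328.0*I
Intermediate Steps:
Q(R, t) = (-3 + 1/(4 + t))*(4 + t) (Q(R, t) = (4 + t)*(1/(4 + t) - 3) = (4 + t)*(-3 + 1/(4 + t)) = (-3 + 1/(4 + t))*(4 + t))
q(X) = -14 (q(X) = -11 - 3*1 = -11 - 3 = -14)
J = 301/75 (J = 4 - 1/(-75) = 4 - 1*(-1/75) = 4 + 1/75 = 301/75 ≈ 4.0133)
sqrt(q(-6) + J)*8964 = sqrt(-14 + 301/75)*8964 = sqrt(-749/75)*8964 = (I*sqrt(2247)/15)*8964 = 2988*I*sqrt(2247)/5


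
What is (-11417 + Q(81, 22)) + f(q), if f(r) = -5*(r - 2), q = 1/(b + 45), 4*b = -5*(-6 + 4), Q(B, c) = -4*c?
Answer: -218407/19 ≈ -11495.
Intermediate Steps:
b = 5/2 (b = (-5*(-6 + 4))/4 = (-5*(-2))/4 = (1/4)*10 = 5/2 ≈ 2.5000)
q = 2/95 (q = 1/(5/2 + 45) = 1/(95/2) = 2/95 ≈ 0.021053)
f(r) = 10 - 5*r (f(r) = -5*(-2 + r) = 10 - 5*r)
(-11417 + Q(81, 22)) + f(q) = (-11417 - 4*22) + (10 - 5*2/95) = (-11417 - 88) + (10 - 2/19) = -11505 + 188/19 = -218407/19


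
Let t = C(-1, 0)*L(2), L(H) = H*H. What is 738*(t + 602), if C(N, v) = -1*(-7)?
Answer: 464940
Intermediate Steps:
C(N, v) = 7
L(H) = H²
t = 28 (t = 7*2² = 7*4 = 28)
738*(t + 602) = 738*(28 + 602) = 738*630 = 464940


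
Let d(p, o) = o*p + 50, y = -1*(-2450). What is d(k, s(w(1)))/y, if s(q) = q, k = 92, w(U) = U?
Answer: 71/1225 ≈ 0.057959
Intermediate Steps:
y = 2450
d(p, o) = 50 + o*p
d(k, s(w(1)))/y = (50 + 1*92)/2450 = (50 + 92)*(1/2450) = 142*(1/2450) = 71/1225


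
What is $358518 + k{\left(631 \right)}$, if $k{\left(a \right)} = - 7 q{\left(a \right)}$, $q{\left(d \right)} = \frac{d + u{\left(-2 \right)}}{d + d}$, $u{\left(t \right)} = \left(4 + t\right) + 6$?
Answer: $\frac{452445243}{1262} \approx 3.5851 \cdot 10^{5}$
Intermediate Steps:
$u{\left(t \right)} = 10 + t$
$q{\left(d \right)} = \frac{8 + d}{2 d}$ ($q{\left(d \right)} = \frac{d + \left(10 - 2\right)}{d + d} = \frac{d + 8}{2 d} = \left(8 + d\right) \frac{1}{2 d} = \frac{8 + d}{2 d}$)
$k{\left(a \right)} = - \frac{7 \left(8 + a\right)}{2 a}$ ($k{\left(a \right)} = - 7 \frac{8 + a}{2 a} = - \frac{7 \left(8 + a\right)}{2 a}$)
$358518 + k{\left(631 \right)} = 358518 - \left(\frac{7}{2} + \frac{28}{631}\right) = 358518 - \frac{4473}{1262} = \frac{452445243}{1262}$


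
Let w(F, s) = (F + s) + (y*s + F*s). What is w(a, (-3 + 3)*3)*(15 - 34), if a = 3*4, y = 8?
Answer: -228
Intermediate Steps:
a = 12
w(F, s) = F + 9*s + F*s (w(F, s) = (F + s) + (8*s + F*s) = F + 9*s + F*s)
w(a, (-3 + 3)*3)*(15 - 34) = (12 + 9*((-3 + 3)*3) + 12*((-3 + 3)*3))*(15 - 34) = (12 + 9*(0*3) + 12*(0*3))*(-19) = (12 + 9*0 + 12*0)*(-19) = (12 + 0 + 0)*(-19) = 12*(-19) = -228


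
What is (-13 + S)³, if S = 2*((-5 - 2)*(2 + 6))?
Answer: -1953125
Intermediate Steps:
S = -112 (S = 2*(-7*8) = 2*(-56) = -112)
(-13 + S)³ = (-13 - 112)³ = (-125)³ = -1953125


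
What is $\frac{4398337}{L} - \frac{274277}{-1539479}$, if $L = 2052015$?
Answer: $\frac{7333967964578}{3159034000185} \approx 2.3216$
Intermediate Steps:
$\frac{4398337}{L} - \frac{274277}{-1539479} = \frac{4398337}{2052015} - \frac{274277}{-1539479} = 4398337 \cdot \frac{1}{2052015} - - \frac{274277}{1539479} = \frac{4398337}{2052015} + \frac{274277}{1539479} = \frac{7333967964578}{3159034000185}$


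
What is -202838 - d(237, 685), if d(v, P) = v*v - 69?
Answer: -258938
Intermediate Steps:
d(v, P) = -69 + v² (d(v, P) = v² - 69 = -69 + v²)
-202838 - d(237, 685) = -202838 - (-69 + 237²) = -202838 - (-69 + 56169) = -202838 - 1*56100 = -202838 - 56100 = -258938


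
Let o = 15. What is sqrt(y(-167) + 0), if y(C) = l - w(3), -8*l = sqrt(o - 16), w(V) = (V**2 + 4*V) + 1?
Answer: sqrt(-352 - 2*I)/4 ≈ 0.013325 - 4.6904*I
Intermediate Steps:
w(V) = 1 + V**2 + 4*V
l = -I/8 (l = -sqrt(15 - 16)/8 = -I/8 ≈ -0.125*I)
y(C) = -22 - I/8 (y(C) = -I/8 - (1 + 3**2 + 4*3) = -I/8 - (1 + 9 + 12) = -I/8 - 1*22 = -I/8 - 22 = -22 - I/8)
sqrt(y(-167) + 0) = sqrt((-22 - I/8) + 0) = sqrt(-22 - I/8)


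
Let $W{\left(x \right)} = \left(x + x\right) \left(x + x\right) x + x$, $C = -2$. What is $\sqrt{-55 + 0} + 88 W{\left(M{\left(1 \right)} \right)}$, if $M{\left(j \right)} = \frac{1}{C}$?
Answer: $-88 + i \sqrt{55} \approx -88.0 + 7.4162 i$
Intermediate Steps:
$M{\left(j \right)} = - \frac{1}{2}$ ($M{\left(j \right)} = \frac{1}{-2} = - \frac{1}{2}$)
$W{\left(x \right)} = x + 4 x^{3}$ ($W{\left(x \right)} = 2 x 2 x x + x = 4 x^{2} x + x = 4 x^{3} + x = x + 4 x^{3}$)
$\sqrt{-55 + 0} + 88 W{\left(M{\left(1 \right)} \right)} = \sqrt{-55 + 0} + 88 \left(- \frac{1}{2} + 4 \left(- \frac{1}{2}\right)^{3}\right) = \sqrt{-55} + 88 \left(- \frac{1}{2} + 4 \left(- \frac{1}{8}\right)\right) = i \sqrt{55} + 88 \left(- \frac{1}{2} - \frac{1}{2}\right) = i \sqrt{55} + 88 \left(-1\right) = i \sqrt{55} - 88 = -88 + i \sqrt{55}$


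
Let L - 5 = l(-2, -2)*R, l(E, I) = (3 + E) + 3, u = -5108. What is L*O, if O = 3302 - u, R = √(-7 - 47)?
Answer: 42050 + 100920*I*√6 ≈ 42050.0 + 2.472e+5*I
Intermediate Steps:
R = 3*I*√6 (R = √(-54) = 3*I*√6 ≈ 7.3485*I)
O = 8410 (O = 3302 - 1*(-5108) = 3302 + 5108 = 8410)
l(E, I) = 6 + E
L = 5 + 12*I*√6 (L = 5 + (6 - 2)*(3*I*√6) = 5 + 4*(3*I*√6) = 5 + 12*I*√6 ≈ 5.0 + 29.394*I)
L*O = (5 + 12*I*√6)*8410 = 42050 + 100920*I*√6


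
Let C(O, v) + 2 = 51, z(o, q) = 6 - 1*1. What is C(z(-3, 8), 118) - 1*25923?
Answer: -25874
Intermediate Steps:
z(o, q) = 5 (z(o, q) = 6 - 1 = 5)
C(O, v) = 49 (C(O, v) = -2 + 51 = 49)
C(z(-3, 8), 118) - 1*25923 = 49 - 1*25923 = 49 - 25923 = -25874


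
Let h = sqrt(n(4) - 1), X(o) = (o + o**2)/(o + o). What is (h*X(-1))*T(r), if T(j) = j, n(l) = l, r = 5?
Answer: 0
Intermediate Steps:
X(o) = (o + o**2)/(2*o) (X(o) = (o + o**2)/((2*o)) = (o + o**2)*(1/(2*o)) = (o + o**2)/(2*o))
h = sqrt(3) (h = sqrt(4 - 1) = sqrt(3) ≈ 1.7320)
(h*X(-1))*T(r) = (sqrt(3)*(1/2 + (1/2)*(-1)))*5 = (sqrt(3)*(1/2 - 1/2))*5 = (sqrt(3)*0)*5 = 0*5 = 0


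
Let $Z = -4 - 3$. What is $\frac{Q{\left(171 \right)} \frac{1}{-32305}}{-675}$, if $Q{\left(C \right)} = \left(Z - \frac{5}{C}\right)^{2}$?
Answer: $\frac{1444804}{637625590875} \approx 2.2659 \cdot 10^{-6}$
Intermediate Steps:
$Z = -7$ ($Z = -4 - 3 = -7$)
$Q{\left(C \right)} = \left(-7 - \frac{5}{C}\right)^{2}$
$\frac{Q{\left(171 \right)} \frac{1}{-32305}}{-675} = \frac{\frac{\left(5 + 7 \cdot 171\right)^{2}}{29241} \frac{1}{-32305}}{-675} = \frac{\left(5 + 1197\right)^{2}}{29241} \left(- \frac{1}{32305}\right) \left(- \frac{1}{675}\right) = \frac{1202^{2}}{29241} \left(- \frac{1}{32305}\right) \left(- \frac{1}{675}\right) = \frac{1}{29241} \cdot 1444804 \left(- \frac{1}{32305}\right) \left(- \frac{1}{675}\right) = \frac{1444804}{29241} \left(- \frac{1}{32305}\right) \left(- \frac{1}{675}\right) = \left(- \frac{1444804}{944630505}\right) \left(- \frac{1}{675}\right) = \frac{1444804}{637625590875}$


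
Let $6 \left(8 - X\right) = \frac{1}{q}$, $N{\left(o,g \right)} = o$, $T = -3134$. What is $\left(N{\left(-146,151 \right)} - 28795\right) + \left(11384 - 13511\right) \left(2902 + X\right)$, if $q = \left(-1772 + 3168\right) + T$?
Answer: $- \frac{21615544945}{3476} \approx -6.2185 \cdot 10^{6}$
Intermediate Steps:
$q = -1738$ ($q = \left(-1772 + 3168\right) - 3134 = 1396 - 3134 = -1738$)
$X = \frac{83425}{10428}$ ($X = 8 - \frac{1}{6 \left(-1738\right)} = 8 - - \frac{1}{10428} = 8 + \frac{1}{10428} = \frac{83425}{10428} \approx 8.0001$)
$\left(N{\left(-146,151 \right)} - 28795\right) + \left(11384 - 13511\right) \left(2902 + X\right) = \left(-146 - 28795\right) + \left(11384 - 13511\right) \left(2902 + \frac{83425}{10428}\right) = -28941 - \frac{21514946029}{3476} = - \frac{21615544945}{3476}$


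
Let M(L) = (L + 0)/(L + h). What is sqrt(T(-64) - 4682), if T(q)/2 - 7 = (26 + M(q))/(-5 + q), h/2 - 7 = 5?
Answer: 4*I*sqrt(7295)/5 ≈ 68.329*I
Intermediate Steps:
h = 24 (h = 14 + 2*5 = 14 + 10 = 24)
M(L) = L/(24 + L) (M(L) = (L + 0)/(L + 24) = L/(24 + L))
T(q) = 14 + 2*(26 + q/(24 + q))/(-5 + q) (T(q) = 14 + 2*((26 + q/(24 + q))/(-5 + q)) = 14 + 2*(26 + q/(24 + q))/(-5 + q))
sqrt(T(-64) - 4682) = sqrt(2*(-216 + 7*(-64)**2 + 160*(-64))/(-120 + (-64)**2 + 19*(-64)) - 4682) = sqrt(2*(-216 + 7*4096 - 10240)/(-120 + 4096 - 1216) - 4682) = sqrt(2*(-216 + 28672 - 10240)/2760 - 4682) = sqrt(2*(1/2760)*18216 - 4682) = sqrt(66/5 - 4682) = sqrt(-23344/5) = 4*I*sqrt(7295)/5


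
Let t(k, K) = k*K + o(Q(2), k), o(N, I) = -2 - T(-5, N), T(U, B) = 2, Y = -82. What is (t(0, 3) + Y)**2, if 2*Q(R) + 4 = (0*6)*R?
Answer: 7396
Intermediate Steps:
Q(R) = -2 (Q(R) = -2 + ((0*6)*R)/2 = -2 + (0*R)/2 = -2 + (1/2)*0 = -2 + 0 = -2)
o(N, I) = -4 (o(N, I) = -2 - 1*2 = -2 - 2 = -4)
t(k, K) = -4 + K*k (t(k, K) = k*K - 4 = K*k - 4 = -4 + K*k)
(t(0, 3) + Y)**2 = ((-4 + 3*0) - 82)**2 = ((-4 + 0) - 82)**2 = (-4 - 82)**2 = (-86)**2 = 7396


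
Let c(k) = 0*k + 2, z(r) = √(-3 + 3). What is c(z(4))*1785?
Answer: 3570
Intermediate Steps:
z(r) = 0 (z(r) = √0 = 0)
c(k) = 2 (c(k) = 0 + 2 = 2)
c(z(4))*1785 = 2*1785 = 3570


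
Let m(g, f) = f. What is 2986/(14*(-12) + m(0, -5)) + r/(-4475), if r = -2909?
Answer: -12859093/774175 ≈ -16.610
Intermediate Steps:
2986/(14*(-12) + m(0, -5)) + r/(-4475) = 2986/(14*(-12) - 5) - 2909/(-4475) = 2986/(-168 - 5) - 2909*(-1/4475) = 2986/(-173) + 2909/4475 = 2986*(-1/173) + 2909/4475 = -2986/173 + 2909/4475 = -12859093/774175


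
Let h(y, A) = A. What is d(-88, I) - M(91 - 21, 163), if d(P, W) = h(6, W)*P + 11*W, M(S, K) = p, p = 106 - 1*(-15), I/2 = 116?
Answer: -17985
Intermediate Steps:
I = 232 (I = 2*116 = 232)
p = 121 (p = 106 + 15 = 121)
M(S, K) = 121
d(P, W) = 11*W + P*W (d(P, W) = W*P + 11*W = P*W + 11*W = 11*W + P*W)
d(-88, I) - M(91 - 21, 163) = 232*(11 - 88) - 1*121 = 232*(-77) - 121 = -17864 - 121 = -17985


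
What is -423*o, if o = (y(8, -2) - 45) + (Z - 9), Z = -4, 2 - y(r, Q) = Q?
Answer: 22842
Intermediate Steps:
y(r, Q) = 2 - Q
o = -54 (o = ((2 - 1*(-2)) - 45) + (-4 - 9) = ((2 + 2) - 45) - 13 = (4 - 45) - 13 = -41 - 13 = -54)
-423*o = -423*(-54) = 22842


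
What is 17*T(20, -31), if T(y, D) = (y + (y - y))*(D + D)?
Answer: -21080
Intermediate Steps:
T(y, D) = 2*D*y (T(y, D) = (y + 0)*(2*D) = y*(2*D) = 2*D*y)
17*T(20, -31) = 17*(2*(-31)*20) = 17*(-1240) = -21080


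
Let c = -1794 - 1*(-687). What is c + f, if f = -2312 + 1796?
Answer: -1623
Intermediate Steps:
c = -1107 (c = -1794 + 687 = -1107)
f = -516
c + f = -1107 - 516 = -1623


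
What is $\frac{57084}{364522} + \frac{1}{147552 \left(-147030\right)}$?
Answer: $\frac{619206432741259}{3954074124836160} \approx 0.1566$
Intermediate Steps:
$\frac{57084}{364522} + \frac{1}{147552 \left(-147030\right)} = 57084 \cdot \frac{1}{364522} + \frac{1}{147552} \left(- \frac{1}{147030}\right) = \frac{28542}{182261} - \frac{1}{21694570560} = \frac{619206432741259}{3954074124836160}$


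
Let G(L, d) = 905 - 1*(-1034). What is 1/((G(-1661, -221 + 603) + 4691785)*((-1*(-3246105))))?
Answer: 1/15236320945020 ≈ 6.5633e-14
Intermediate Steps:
G(L, d) = 1939 (G(L, d) = 905 + 1034 = 1939)
1/((G(-1661, -221 + 603) + 4691785)*((-1*(-3246105)))) = 1/((1939 + 4691785)*((-1*(-3246105)))) = 1/(4693724*3246105) = (1/4693724)*(1/3246105) = 1/15236320945020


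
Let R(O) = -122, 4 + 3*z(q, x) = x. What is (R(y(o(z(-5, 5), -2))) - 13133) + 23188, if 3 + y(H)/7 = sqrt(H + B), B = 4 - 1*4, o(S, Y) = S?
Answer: 9933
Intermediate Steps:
z(q, x) = -4/3 + x/3
B = 0 (B = 4 - 4 = 0)
y(H) = -21 + 7*sqrt(H) (y(H) = -21 + 7*sqrt(H + 0) = -21 + 7*sqrt(H))
(R(y(o(z(-5, 5), -2))) - 13133) + 23188 = (-122 - 13133) + 23188 = -13255 + 23188 = 9933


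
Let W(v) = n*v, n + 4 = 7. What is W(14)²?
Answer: 1764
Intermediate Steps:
n = 3 (n = -4 + 7 = 3)
W(v) = 3*v
W(14)² = (3*14)² = 42² = 1764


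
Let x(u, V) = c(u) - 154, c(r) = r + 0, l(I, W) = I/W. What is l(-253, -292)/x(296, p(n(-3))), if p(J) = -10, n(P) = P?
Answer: 253/41464 ≈ 0.0061017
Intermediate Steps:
c(r) = r
x(u, V) = -154 + u (x(u, V) = u - 154 = -154 + u)
l(-253, -292)/x(296, p(n(-3))) = (-253/(-292))/(-154 + 296) = -253*(-1/292)/142 = (253/292)*(1/142) = 253/41464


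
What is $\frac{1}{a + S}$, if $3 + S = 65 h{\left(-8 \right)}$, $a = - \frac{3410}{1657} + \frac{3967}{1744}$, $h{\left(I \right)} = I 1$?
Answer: $- \frac{2889808}{1510743305} \approx -0.0019128$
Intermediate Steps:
$h{\left(I \right)} = I$
$a = \frac{626279}{2889808}$ ($a = \left(-3410\right) \frac{1}{1657} + 3967 \cdot \frac{1}{1744} = - \frac{3410}{1657} + \frac{3967}{1744} = \frac{626279}{2889808} \approx 0.21672$)
$S = -523$ ($S = -3 + 65 \left(-8\right) = -3 - 520 = -523$)
$\frac{1}{a + S} = \frac{1}{\frac{626279}{2889808} - 523} = \frac{1}{- \frac{1510743305}{2889808}} = - \frac{2889808}{1510743305}$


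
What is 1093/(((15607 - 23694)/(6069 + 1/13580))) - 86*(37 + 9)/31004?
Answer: -30362290254941/37009832020 ≈ -820.38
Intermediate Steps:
1093/(((15607 - 23694)/(6069 + 1/13580))) - 86*(37 + 9)/31004 = 1093/((-8087/(6069 + 1/13580))) - 86*46*(1/31004) = 1093/((-8087/82417021/13580)) - 3956*1/31004 = 1093/((-8087*13580/82417021)) - 43/337 = 1093/(-109821460/82417021) - 43/337 = 1093*(-82417021/109821460) - 43/337 = -90081803953/109821460 - 43/337 = -30362290254941/37009832020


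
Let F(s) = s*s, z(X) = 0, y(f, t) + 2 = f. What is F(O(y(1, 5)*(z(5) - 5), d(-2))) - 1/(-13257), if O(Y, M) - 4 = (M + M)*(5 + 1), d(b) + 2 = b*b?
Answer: 10393489/13257 ≈ 784.00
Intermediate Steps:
y(f, t) = -2 + f
d(b) = -2 + b² (d(b) = -2 + b*b = -2 + b²)
O(Y, M) = 4 + 12*M (O(Y, M) = 4 + (M + M)*(5 + 1) = 4 + (2*M)*6 = 4 + 12*M)
F(s) = s²
F(O(y(1, 5)*(z(5) - 5), d(-2))) - 1/(-13257) = (4 + 12*(-2 + (-2)²))² - 1/(-13257) = (4 + 12*(-2 + 4))² - 1*(-1/13257) = (4 + 12*2)² + 1/13257 = (4 + 24)² + 1/13257 = 28² + 1/13257 = 784 + 1/13257 = 10393489/13257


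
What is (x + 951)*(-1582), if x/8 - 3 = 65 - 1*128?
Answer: -745122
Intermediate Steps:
x = -480 (x = 24 + 8*(65 - 1*128) = 24 + 8*(65 - 128) = 24 + 8*(-63) = 24 - 504 = -480)
(x + 951)*(-1582) = (-480 + 951)*(-1582) = 471*(-1582) = -745122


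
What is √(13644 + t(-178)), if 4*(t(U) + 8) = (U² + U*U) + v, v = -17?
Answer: √117895/2 ≈ 171.68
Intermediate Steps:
t(U) = -49/4 + U²/2 (t(U) = -8 + ((U² + U*U) - 17)/4 = -8 + ((U² + U²) - 17)/4 = -8 + (2*U² - 17)/4 = -8 + (-17 + 2*U²)/4 = -8 + (-17/4 + U²/2) = -49/4 + U²/2)
√(13644 + t(-178)) = √(13644 + (-49/4 + (½)*(-178)²)) = √(13644 + (-49/4 + (½)*31684)) = √(13644 + (-49/4 + 15842)) = √(13644 + 63319/4) = √(117895/4) = √117895/2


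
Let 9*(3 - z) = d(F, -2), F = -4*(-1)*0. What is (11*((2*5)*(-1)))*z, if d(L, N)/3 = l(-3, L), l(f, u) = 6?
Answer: -110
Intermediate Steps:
F = 0 (F = 4*0 = 0)
d(L, N) = 18 (d(L, N) = 3*6 = 18)
z = 1 (z = 3 - ⅑*18 = 3 - 2 = 1)
(11*((2*5)*(-1)))*z = (11*((2*5)*(-1)))*1 = (11*(10*(-1)))*1 = (11*(-10))*1 = -110*1 = -110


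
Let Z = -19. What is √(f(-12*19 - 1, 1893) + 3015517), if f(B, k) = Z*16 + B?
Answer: 2*√753746 ≈ 1736.4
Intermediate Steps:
f(B, k) = -304 + B (f(B, k) = -19*16 + B = -304 + B)
√(f(-12*19 - 1, 1893) + 3015517) = √((-304 + (-12*19 - 1)) + 3015517) = √((-304 + (-228 - 1)) + 3015517) = √((-304 - 229) + 3015517) = √(-533 + 3015517) = √3014984 = 2*√753746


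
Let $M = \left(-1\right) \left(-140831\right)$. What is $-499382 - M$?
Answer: $-640213$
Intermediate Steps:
$M = 140831$
$-499382 - M = -499382 - 140831 = -640213$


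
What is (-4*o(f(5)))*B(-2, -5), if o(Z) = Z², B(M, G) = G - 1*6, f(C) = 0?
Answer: 0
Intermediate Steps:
B(M, G) = -6 + G (B(M, G) = G - 6 = -6 + G)
(-4*o(f(5)))*B(-2, -5) = (-4*0²)*(-6 - 5) = -4*0*(-11) = 0*(-11) = 0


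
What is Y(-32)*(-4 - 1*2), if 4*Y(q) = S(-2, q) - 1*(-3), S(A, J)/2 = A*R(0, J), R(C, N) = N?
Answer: -393/2 ≈ -196.50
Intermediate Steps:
S(A, J) = 2*A*J (S(A, J) = 2*(A*J) = 2*A*J)
Y(q) = ¾ - q (Y(q) = (2*(-2)*q - 1*(-3))/4 = (-4*q + 3)/4 = (3 - 4*q)/4 = ¾ - q)
Y(-32)*(-4 - 1*2) = (¾ - 1*(-32))*(-4 - 1*2) = (¾ + 32)*(-4 - 2) = (131/4)*(-6) = -393/2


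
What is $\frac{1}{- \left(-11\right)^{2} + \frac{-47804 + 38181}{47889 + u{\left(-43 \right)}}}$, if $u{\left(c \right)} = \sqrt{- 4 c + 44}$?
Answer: $- \frac{34744615569}{4211080201301} - \frac{28869 \sqrt{6}}{16844320805204} \approx -0.0082508$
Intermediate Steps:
$u{\left(c \right)} = \sqrt{44 - 4 c}$
$\frac{1}{- \left(-11\right)^{2} + \frac{-47804 + 38181}{47889 + u{\left(-43 \right)}}} = \frac{1}{- \left(-11\right)^{2} + \frac{-47804 + 38181}{47889 + 2 \sqrt{11 - -43}}} = \frac{1}{\left(-1\right) 121 - \frac{9623}{47889 + 2 \sqrt{11 + 43}}} = \frac{1}{-121 - \frac{9623}{47889 + 2 \sqrt{54}}} = \frac{1}{-121 - \frac{9623}{47889 + 2 \cdot 3 \sqrt{6}}} = \frac{1}{-121 - \frac{9623}{47889 + 6 \sqrt{6}}}$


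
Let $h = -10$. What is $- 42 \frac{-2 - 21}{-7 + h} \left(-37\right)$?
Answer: $\frac{35742}{17} \approx 2102.5$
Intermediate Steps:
$- 42 \frac{-2 - 21}{-7 + h} \left(-37\right) = - 42 \frac{-2 - 21}{-7 - 10} \left(-37\right) = - 42 \left(- \frac{23}{-17}\right) \left(-37\right) = - 42 \left(\left(-23\right) \left(- \frac{1}{17}\right)\right) \left(-37\right) = \left(-42\right) \frac{23}{17} \left(-37\right) = \left(- \frac{966}{17}\right) \left(-37\right) = \frac{35742}{17}$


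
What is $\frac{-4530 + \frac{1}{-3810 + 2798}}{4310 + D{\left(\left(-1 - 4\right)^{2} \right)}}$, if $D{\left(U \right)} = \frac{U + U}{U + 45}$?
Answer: $- \frac{32090527}{30537100} \approx -1.0509$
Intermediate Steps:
$D{\left(U \right)} = \frac{2 U}{45 + U}$
$\frac{-4530 + \frac{1}{-3810 + 2798}}{4310 + D{\left(\left(-1 - 4\right)^{2} \right)}} = \frac{-4530 + \frac{1}{-3810 + 2798}}{4310 + \frac{2 \left(-1 - 4\right)^{2}}{45 + \left(-1 - 4\right)^{2}}} = \frac{-4530 + \frac{1}{-1012}}{4310 + \frac{2 \left(-5\right)^{2}}{45 + \left(-5\right)^{2}}} = \frac{-4530 - \frac{1}{1012}}{4310 + 2 \cdot 25 \frac{1}{45 + 25}} = - \frac{4584361}{1012 \left(4310 + 2 \cdot 25 \cdot \frac{1}{70}\right)} = - \frac{4584361}{1012 \left(4310 + \frac{5}{7}\right)} = - \frac{4584361}{1012 \cdot \frac{30175}{7}} = \left(- \frac{4584361}{1012}\right) \frac{7}{30175} = - \frac{32090527}{30537100}$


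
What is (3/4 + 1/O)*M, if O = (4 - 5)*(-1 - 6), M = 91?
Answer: 325/4 ≈ 81.250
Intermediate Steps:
O = 7 (O = -1*(-7) = 7)
(3/4 + 1/O)*M = (3/4 + 1/7)*91 = (25/28)*91 = 325/4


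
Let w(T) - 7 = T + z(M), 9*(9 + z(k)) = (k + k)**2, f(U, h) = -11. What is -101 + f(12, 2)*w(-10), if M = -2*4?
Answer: -2537/9 ≈ -281.89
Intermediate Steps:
M = -8
z(k) = -9 + 4*k**2/9 (z(k) = -9 + (k + k)**2/9 = -9 + (2*k)**2/9 = -9 + (4*k**2)/9 = -9 + 4*k**2/9)
w(T) = 238/9 + T (w(T) = 7 + (T + (-9 + (4/9)*(-8)**2)) = 7 + (T + (-9 + (4/9)*64)) = 7 + (T + (-9 + 256/9)) = 7 + (T + 175/9) = 7 + (175/9 + T) = 238/9 + T)
-101 + f(12, 2)*w(-10) = -101 - 11*(238/9 - 10) = -101 - 11*148/9 = -101 - 1628/9 = -2537/9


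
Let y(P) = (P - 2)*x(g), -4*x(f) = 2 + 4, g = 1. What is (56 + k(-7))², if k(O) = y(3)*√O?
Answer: 12481/4 - 168*I*√7 ≈ 3120.3 - 444.49*I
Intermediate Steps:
x(f) = -3/2 (x(f) = -(2 + 4)/4 = -¼*6 = -3/2)
y(P) = 3 - 3*P/2 (y(P) = (P - 2)*(-3/2) = (-2 + P)*(-3/2) = 3 - 3*P/2)
k(O) = -3*√O/2 (k(O) = (3 - 3/2*3)*√O = (3 - 9/2)*√O = -3*√O/2)
(56 + k(-7))² = (56 - 3*I*√7/2)²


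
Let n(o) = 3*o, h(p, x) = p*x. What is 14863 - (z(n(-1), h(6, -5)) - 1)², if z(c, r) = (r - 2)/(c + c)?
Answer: 133598/9 ≈ 14844.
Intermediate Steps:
z(c, r) = (-2 + r)/(2*c) (z(c, r) = (-2 + r)/((2*c)) = (-2 + r)*(1/(2*c)) = (-2 + r)/(2*c))
14863 - (z(n(-1), h(6, -5)) - 1)² = 14863 - ((-2 + 6*(-5))/(2*((3*(-1)))) - 1)² = 14863 - ((½)*(-2 - 30)/(-3) - 1)² = 14863 - ((½)*(-⅓)*(-32) - 1)² = 14863 - (16/3 - 1)² = 14863 - (13/3)² = 14863 - 1*169/9 = 14863 - 169/9 = 133598/9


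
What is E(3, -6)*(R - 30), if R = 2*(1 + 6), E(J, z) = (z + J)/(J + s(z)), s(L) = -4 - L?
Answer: 48/5 ≈ 9.6000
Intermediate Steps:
E(J, z) = (J + z)/(-4 + J - z) (E(J, z) = (z + J)/(J + (-4 - z)) = (J + z)/(-4 + J - z))
R = 14 (R = 2*7 = 14)
E(3, -6)*(R - 30) = ((-1*3 - 1*(-6))/(4 - 6 - 1*3))*(14 - 30) = ((-3 + 6)/(4 - 6 - 3))*(-16) = (3/(-5))*(-16) = -1/5*3*(-16) = -3/5*(-16) = 48/5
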